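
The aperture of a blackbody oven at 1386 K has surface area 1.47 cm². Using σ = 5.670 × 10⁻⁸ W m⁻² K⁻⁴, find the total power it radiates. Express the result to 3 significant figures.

P ≈ 30.8 W

Area A = 1.47 cm² = 1.47×10⁻⁴ m².
P = σAT⁴ = 5.670×10⁻⁸ × 1.47×10⁻⁴ × (1386)⁴ = 30.8 W.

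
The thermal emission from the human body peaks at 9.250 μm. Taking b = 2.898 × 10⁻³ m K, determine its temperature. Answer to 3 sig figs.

Wien's law gives T = b/λ_max = (2.898×10⁻³ m·K)/(9.250×10⁻⁶ m) = 313 K.

T ≈ 313 K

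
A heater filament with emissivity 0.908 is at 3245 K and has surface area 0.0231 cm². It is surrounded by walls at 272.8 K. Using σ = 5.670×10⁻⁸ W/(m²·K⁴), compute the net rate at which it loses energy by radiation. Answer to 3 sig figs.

Area A = 0.0231 cm² = 2.31×10⁻⁶ m².
Net radiated power P_net = εσA(T⁴ − T₀⁴) = 0.908×5.670×10⁻⁸×2.31×10⁻⁶×(3245⁴ − 272.8⁴).
T⁴ − T₀⁴ = 1.10881×10¹⁴ − 5.53831×10⁹ = 1.10875×10¹⁴ K⁴, so P_net = 13.2 W.

Net loss ≈ 13.2 W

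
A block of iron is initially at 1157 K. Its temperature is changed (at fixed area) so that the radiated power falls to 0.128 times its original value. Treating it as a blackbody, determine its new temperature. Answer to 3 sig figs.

T₂ ≈ 692 K

P ∝ T⁴, so T₂/T₁ = (P₂/P₁)^(1/4) = (0.128)^(1/4) = 0.598140.
T₂ = 1157 × 0.598140 = 692 K.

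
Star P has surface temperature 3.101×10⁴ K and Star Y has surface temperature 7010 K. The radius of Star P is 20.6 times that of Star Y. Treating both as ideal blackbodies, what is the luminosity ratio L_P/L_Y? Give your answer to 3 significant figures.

L_P/L_Y ≈ 1.63×10⁵

L ∝ R²T⁴, so L_P/L_Y = (R_P/R_Y)²(T_P/T_Y)⁴ = (20.6)² × (3.101×10⁴/7010)⁴ = 424.36 × 382.944 = 1.63×10⁵.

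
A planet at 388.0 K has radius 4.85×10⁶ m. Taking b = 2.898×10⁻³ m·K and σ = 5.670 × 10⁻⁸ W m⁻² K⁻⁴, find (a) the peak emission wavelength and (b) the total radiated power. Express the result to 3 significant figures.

(a) λ_max = b/T = 2.898×10⁻³/388.0 = 7.469×10⁻⁶ m = 7.47 μm.
Surface area A = 4πR² = 4π(4.85×10⁶ m)² = 2.95592×10¹⁴ m².
(b) P = σAT⁴ = 5.670×10⁻⁸×2.95592×10¹⁴×(388.0)⁴ = 3.80×10¹⁷ W.

λ_max ≈ 7.47 μm; P ≈ 3.80×10¹⁷ W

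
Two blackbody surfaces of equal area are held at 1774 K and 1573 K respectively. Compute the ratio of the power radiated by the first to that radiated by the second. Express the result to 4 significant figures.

With equal areas, P₁/P₂ = (T₁/T₂)⁴ = (1774/1573)⁴ = 1.618.

P₁/P₂ ≈ 1.618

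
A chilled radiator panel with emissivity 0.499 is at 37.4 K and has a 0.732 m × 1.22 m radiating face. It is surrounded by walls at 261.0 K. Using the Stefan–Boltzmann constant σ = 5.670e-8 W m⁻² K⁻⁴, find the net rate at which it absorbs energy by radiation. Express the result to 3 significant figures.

Net gain ≈ 117 W

Area A = 0.732 × 1.22 = 0.89304 m².
Net radiated power P_net = εσA(T⁴ − T₀⁴) = 0.499×5.670×10⁻⁸×0.89304×(37.4⁴ − 261.0⁴).
T⁴ − T₀⁴ = 1.95653×10⁶ − 4.64047×10⁹ = -4.63851×10⁹ K⁴, so P_net = -117 W — negative, meaning a net gain of 117 W.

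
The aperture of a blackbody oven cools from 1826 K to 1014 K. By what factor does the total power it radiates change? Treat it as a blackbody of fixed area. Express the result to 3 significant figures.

P₂/P₁ ≈ 0.0951

P ∝ T⁴, so P₂/P₁ = (T₂/T₁)⁴ = (1014/1826)⁴ = (0.555312)⁴ = 0.0951.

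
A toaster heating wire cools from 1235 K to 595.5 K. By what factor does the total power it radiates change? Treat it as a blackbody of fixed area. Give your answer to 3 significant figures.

P₂/P₁ ≈ 0.0541

P ∝ T⁴, so P₂/P₁ = (T₂/T₁)⁴ = (595.5/1235)⁴ = (0.482186)⁴ = 0.0541.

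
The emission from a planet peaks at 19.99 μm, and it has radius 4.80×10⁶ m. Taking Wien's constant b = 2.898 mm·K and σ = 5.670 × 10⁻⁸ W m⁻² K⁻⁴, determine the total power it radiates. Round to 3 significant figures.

Wien's law: T = b/λ_max = 2.898×10⁻³/1.999×10⁻⁵ = 144.972 K.
Surface area A = 4πR² = 4π(4.80×10⁶ m)² = 2.89529×10¹⁴ m².
Then P = σAT⁴ = 5.670×10⁻⁸×2.89529×10¹⁴×(144.972)⁴ = 7.25×10¹⁵ W.

P ≈ 7.25×10¹⁵ W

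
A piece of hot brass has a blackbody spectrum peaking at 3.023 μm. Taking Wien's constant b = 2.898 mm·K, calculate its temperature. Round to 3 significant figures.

Wien's law gives T = b/λ_max = (2.898×10⁻³ m·K)/(3.023×10⁻⁶ m) = 959 K.

T ≈ 959 K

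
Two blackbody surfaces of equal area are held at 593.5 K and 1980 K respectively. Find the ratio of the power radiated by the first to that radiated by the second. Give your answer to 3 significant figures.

With equal areas, P₁/P₂ = (T₁/T₂)⁴ = (593.5/1980)⁴ = 8.07×10⁻³.

P₁/P₂ ≈ 8.07×10⁻³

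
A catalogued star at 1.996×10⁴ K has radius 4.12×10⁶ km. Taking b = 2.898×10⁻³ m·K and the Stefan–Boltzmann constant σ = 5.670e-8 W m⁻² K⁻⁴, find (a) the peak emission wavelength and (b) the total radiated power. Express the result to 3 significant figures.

λ_max ≈ 145 nm; P ≈ 1.92×10³⁰ W

(a) λ_max = b/T = 2.898×10⁻³/1.996×10⁴ = 1.452×10⁻⁷ m = 145 nm.
Surface area A = 4πR² = 4π(4.12×10⁹ m)² = 2.13307×10²⁰ m².
(b) P = σAT⁴ = 5.670×10⁻⁸×2.13307×10²⁰×(1.996×10⁴)⁴ = 1.92×10³⁰ W.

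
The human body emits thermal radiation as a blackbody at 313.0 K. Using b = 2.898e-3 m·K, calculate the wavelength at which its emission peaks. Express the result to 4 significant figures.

λ_max ≈ 9.259 μm

Wien's displacement law: λ_max = b/T = (2.898×10⁻³ m·K)/(313.0 K) = 9.2588×10⁻⁶ m.
That is 9.259 μm, in the infrared range.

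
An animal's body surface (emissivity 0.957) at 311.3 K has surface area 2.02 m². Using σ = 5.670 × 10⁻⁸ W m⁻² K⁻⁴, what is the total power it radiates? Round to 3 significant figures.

Area A = 2.02 m².
P = εσAT⁴ = 0.957 × 5.670×10⁻⁸ × 2.02 × (311.3)⁴ = 1.03×10³ W.

P ≈ 1.03×10³ W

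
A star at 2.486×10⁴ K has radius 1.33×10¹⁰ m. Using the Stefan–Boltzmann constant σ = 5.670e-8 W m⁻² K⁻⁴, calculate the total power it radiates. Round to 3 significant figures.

P ≈ 4.81×10³¹ W

Surface area A = 4πR² = 4π(1.33×10¹⁰ m)² = 2.22287×10²¹ m².
P = σAT⁴ = 5.670×10⁻⁸ × 2.22287×10²¹ × (2.486×10⁴)⁴ = 4.81×10³¹ W.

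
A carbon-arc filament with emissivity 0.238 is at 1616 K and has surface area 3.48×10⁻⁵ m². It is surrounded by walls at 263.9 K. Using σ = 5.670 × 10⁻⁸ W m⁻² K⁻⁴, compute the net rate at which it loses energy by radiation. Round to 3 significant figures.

Area A = 3.48×10⁻⁵ m².
Net radiated power P_net = εσA(T⁴ − T₀⁴) = 0.238×5.670×10⁻⁸×3.48×10⁻⁵×(1616⁴ − 263.9⁴).
T⁴ − T₀⁴ = 6.81970×10¹² − 4.85018×10⁹ = 6.81485×10¹² K⁴, so P_net = 3.20 W.

Net loss ≈ 3.20 W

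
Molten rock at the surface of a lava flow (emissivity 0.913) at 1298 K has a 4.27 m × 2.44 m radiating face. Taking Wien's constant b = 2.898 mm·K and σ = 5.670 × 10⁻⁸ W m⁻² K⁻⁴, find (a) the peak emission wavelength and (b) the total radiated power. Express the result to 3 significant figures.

λ_max ≈ 2.23 μm; P ≈ 1.53×10⁶ W

(a) λ_max = b/T = 2.898×10⁻³/1298 = 2.233×10⁻⁶ m = 2.23 μm.
Area A = 4.27 × 2.44 = 10.4188 m².
(b) P = εσAT⁴ = 0.913×5.670×10⁻⁸×10.4188×(1298)⁴ = 1.53×10⁶ W.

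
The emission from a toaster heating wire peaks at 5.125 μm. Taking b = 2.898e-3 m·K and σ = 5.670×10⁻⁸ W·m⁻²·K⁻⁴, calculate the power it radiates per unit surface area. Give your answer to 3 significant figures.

Wien's law: T = b/λ_max = 2.898×10⁻³/5.125×10⁻⁶ = 565.463 K.
Then I = σT⁴ = 5.670×10⁻⁸×(565.463)⁴ = 5.80×10³ W/m².

I ≈ 5.80×10³ W/m²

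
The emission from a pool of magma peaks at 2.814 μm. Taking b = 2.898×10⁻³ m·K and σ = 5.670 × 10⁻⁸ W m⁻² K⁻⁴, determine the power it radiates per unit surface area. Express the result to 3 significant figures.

I ≈ 6.38×10⁴ W/m²

Wien's law: T = b/λ_max = 2.898×10⁻³/2.814×10⁻⁶ = 1029.85 K.
Then I = σT⁴ = 5.670×10⁻⁸×(1029.85)⁴ = 6.38×10⁴ W/m².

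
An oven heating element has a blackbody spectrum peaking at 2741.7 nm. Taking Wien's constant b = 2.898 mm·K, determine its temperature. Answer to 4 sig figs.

Wien's law gives T = b/λ_max = (2.898×10⁻³ m·K)/(2.7417×10⁻⁶ m) = 1057 K.

T ≈ 1057 K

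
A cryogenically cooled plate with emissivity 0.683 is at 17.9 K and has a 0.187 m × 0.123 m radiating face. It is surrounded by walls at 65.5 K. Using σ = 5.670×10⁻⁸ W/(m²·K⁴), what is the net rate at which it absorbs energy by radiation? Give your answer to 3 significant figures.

Area A = 0.187 × 0.123 = 0.023001 m².
Net radiated power P_net = εσA(T⁴ − T₀⁴) = 0.683×5.670×10⁻⁸×0.023001×(17.9⁴ − 65.5⁴).
T⁴ − T₀⁴ = 1.02663×10⁵ − 1.84062×10⁷ = -1.83035×10⁷ K⁴, so P_net = -0.0163 W — negative, meaning a net gain of 0.0163 W.

Net gain ≈ 0.0163 W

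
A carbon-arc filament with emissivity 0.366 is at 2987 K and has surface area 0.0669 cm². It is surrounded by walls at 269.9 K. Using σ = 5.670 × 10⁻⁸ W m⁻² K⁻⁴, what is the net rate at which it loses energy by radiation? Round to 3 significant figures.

Area A = 0.0669 cm² = 6.69×10⁻⁶ m².
Net radiated power P_net = εσA(T⁴ − T₀⁴) = 0.366×5.670×10⁻⁸×6.69×10⁻⁶×(2987⁴ − 269.9⁴).
T⁴ − T₀⁴ = 7.96051×10¹³ − 5.30654×10⁹ = 7.95998×10¹³ K⁴, so P_net = 11.1 W.

Net loss ≈ 11.1 W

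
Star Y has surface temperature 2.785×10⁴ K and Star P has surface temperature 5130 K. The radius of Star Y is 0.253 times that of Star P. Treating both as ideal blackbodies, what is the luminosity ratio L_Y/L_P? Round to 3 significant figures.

L_Y/L_P ≈ 55.6

L ∝ R²T⁴, so L_Y/L_P = (R_Y/R_P)²(T_Y/T_P)⁴ = (0.253)² × (2.785×10⁴/5130)⁴ = 0.064009 × 868.623 = 55.6.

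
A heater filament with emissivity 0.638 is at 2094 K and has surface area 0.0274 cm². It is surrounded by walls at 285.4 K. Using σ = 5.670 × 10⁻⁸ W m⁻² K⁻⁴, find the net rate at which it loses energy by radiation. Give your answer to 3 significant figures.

Area A = 0.0274 cm² = 2.74×10⁻⁶ m².
Net radiated power P_net = εσA(T⁴ − T₀⁴) = 0.638×5.670×10⁻⁸×2.74×10⁻⁶×(2094⁴ − 285.4⁴).
T⁴ − T₀⁴ = 1.92268×10¹³ − 6.63462×10⁹ = 1.92202×10¹³ K⁴, so P_net = 1.91 W.

Net loss ≈ 1.91 W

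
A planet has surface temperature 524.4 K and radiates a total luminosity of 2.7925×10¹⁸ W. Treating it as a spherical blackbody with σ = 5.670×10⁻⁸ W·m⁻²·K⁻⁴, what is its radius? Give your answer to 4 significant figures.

L = 4πR²σT⁴ ⇒ R = √(L/(4πσT⁴)).
σT⁴ = 4287.79 W/m², so R = √(2.7925×10¹⁸/(4π×4287.79)) = 7.199×10⁶ m.

R ≈ 7.199×10⁶ m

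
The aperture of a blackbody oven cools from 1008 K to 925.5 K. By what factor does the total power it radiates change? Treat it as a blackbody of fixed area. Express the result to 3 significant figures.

P₂/P₁ ≈ 0.711

P ∝ T⁴, so P₂/P₁ = (T₂/T₁)⁴ = (925.5/1008)⁴ = (0.918155)⁴ = 0.711.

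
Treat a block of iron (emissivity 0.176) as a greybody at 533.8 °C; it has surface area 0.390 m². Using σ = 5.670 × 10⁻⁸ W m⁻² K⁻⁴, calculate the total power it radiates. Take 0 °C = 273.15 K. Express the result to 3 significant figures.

T = 533.8 °C + 273.15 = 806.95 K.
Area A = 0.390 m².
P = εσAT⁴ = 0.176 × 5.670×10⁻⁸ × 0.390 × (806.95)⁴ = 1.65×10³ W.

P ≈ 1.65×10³ W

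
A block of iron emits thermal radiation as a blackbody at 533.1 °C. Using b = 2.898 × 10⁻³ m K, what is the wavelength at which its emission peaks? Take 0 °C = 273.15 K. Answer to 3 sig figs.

T = 533.1 °C + 273.15 = 806.25 K.
Wien's displacement law: λ_max = b/T = (2.898×10⁻³ m·K)/(806.25 K) = 3.594×10⁻⁶ m.
That is 3.59 μm, in the infrared range.

λ_max ≈ 3.59 μm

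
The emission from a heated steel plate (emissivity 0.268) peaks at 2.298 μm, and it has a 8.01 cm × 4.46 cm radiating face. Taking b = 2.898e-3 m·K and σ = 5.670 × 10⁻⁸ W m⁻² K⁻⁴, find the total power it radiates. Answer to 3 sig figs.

P ≈ 137 W

Wien's law: T = b/λ_max = 2.898×10⁻³/2.298×10⁻⁶ = 1261.10 K.
Area A = 0.0801 × 0.0446 = 3.57246×10⁻³ m².
Then P = εσAT⁴ = 0.268×5.670×10⁻⁸×3.57246×10⁻³×(1261.10)⁴ = 137 W.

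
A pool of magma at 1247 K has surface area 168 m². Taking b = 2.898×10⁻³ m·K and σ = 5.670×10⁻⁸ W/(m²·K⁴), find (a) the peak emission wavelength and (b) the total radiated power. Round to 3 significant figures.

(a) λ_max = b/T = 2.898×10⁻³/1247 = 2.324×10⁻⁶ m = 2.32 μm.
Area A = 168 m².
(b) P = σAT⁴ = 5.670×10⁻⁸×168×(1247)⁴ = 2.30×10⁷ W.

λ_max ≈ 2.32 μm; P ≈ 2.30×10⁷ W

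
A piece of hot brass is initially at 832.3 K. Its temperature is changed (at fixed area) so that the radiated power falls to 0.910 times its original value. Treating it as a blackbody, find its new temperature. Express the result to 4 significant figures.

P ∝ T⁴, so T₂/T₁ = (P₂/P₁)^(1/4) = (0.910)^(1/4) = 0.976698.
T₂ = 832.3 × 0.976698 = 812.9 K.

T₂ ≈ 812.9 K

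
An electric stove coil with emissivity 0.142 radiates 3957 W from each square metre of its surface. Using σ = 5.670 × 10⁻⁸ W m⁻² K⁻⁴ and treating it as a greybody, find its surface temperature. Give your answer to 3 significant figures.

T ≈ 837 K

I = εσT⁴, so T = (I/εσ)^(1/4) = (3957/(0.142×5.670×10⁻⁸))^(1/4) = 837 K.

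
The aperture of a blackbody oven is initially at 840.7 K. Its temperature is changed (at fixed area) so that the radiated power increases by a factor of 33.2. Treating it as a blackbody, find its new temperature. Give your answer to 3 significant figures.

T₂ ≈ 2.02×10³ K

P ∝ T⁴, so T₂/T₁ = (P₂/P₁)^(1/4) = (33.2)^(1/4) = 2.40040.
T₂ = 840.7 × 2.40040 = 2.02×10³ K.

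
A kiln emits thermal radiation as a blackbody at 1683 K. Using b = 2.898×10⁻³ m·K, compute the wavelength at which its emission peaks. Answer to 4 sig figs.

Wien's displacement law: λ_max = b/T = (2.898×10⁻³ m·K)/(1683 K) = 1.7219×10⁻⁶ m.
That is 1722 nm, in the infrared range.

λ_max ≈ 1722 nm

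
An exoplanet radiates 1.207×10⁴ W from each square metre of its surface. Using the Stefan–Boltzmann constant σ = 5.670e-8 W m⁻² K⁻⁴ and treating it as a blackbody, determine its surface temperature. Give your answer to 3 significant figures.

I = σT⁴, so T = (I/σ)^(1/4) = (1.207×10⁴/(5.670×10⁻⁸))^(1/4) = 679 K.

T ≈ 679 K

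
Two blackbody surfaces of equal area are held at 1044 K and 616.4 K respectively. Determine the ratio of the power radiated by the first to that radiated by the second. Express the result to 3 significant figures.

With equal areas, P₁/P₂ = (T₁/T₂)⁴ = (1044/616.4)⁴ = 8.23.

P₁/P₂ ≈ 8.23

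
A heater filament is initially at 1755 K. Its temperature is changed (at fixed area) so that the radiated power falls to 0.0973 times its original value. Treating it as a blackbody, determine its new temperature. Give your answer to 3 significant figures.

P ∝ T⁴, so T₂/T₁ = (P₂/P₁)^(1/4) = (0.0973)^(1/4) = 0.558506.
T₂ = 1755 × 0.558506 = 980 K.

T₂ ≈ 980 K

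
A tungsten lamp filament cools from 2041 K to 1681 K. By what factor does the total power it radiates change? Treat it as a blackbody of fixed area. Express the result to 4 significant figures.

P₂/P₁ ≈ 0.4601

P ∝ T⁴, so P₂/P₁ = (T₂/T₁)⁴ = (1681/2041)⁴ = (0.823616)⁴ = 0.4601.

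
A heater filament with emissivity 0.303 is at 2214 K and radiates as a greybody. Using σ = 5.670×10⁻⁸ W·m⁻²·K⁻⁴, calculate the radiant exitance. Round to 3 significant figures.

I ≈ 4.13×10⁵ W/m²

Stefan–Boltzmann: I = εσT⁴ = 0.303 × 5.670×10⁻⁸ × (2214)⁴ = 4.13×10⁵ W/m².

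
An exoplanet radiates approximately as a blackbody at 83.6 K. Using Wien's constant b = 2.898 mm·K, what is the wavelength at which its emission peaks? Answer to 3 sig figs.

Wien's displacement law: λ_max = b/T = (2.898×10⁻³ m·K)/(83.6 K) = 3.467×10⁻⁵ m.
That is 34.7 μm, in the infrared range.

λ_max ≈ 34.7 μm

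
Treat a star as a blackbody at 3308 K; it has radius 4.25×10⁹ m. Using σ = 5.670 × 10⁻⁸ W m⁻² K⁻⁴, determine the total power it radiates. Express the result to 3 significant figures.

Surface area A = 4πR² = 4π(4.25×10⁹ m)² = 2.26980×10²⁰ m².
P = σAT⁴ = 5.670×10⁻⁸ × 2.26980×10²⁰ × (3308)⁴ = 1.54×10²⁷ W.

P ≈ 1.54×10²⁷ W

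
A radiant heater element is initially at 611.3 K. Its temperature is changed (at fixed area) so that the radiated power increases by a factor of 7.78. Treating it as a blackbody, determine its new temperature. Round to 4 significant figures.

T₂ ≈ 1021 K

P ∝ T⁴, so T₂/T₁ = (P₂/P₁)^(1/4) = (7.78)^(1/4) = 1.67011.
T₂ = 611.3 × 1.67011 = 1021 K.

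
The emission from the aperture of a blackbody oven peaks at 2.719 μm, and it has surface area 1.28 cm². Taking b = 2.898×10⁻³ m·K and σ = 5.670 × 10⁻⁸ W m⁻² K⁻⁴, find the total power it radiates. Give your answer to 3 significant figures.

Wien's law: T = b/λ_max = 2.898×10⁻³/2.719×10⁻⁶ = 1065.83 K.
Area A = 1.28 cm² = 1.28×10⁻⁴ m².
Then P = σAT⁴ = 5.670×10⁻⁸×1.28×10⁻⁴×(1065.83)⁴ = 9.37 W.

P ≈ 9.37 W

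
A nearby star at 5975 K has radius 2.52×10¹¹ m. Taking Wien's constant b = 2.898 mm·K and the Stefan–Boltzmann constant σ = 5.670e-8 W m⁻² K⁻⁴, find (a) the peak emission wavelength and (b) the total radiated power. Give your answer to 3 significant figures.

(a) λ_max = b/T = 2.898×10⁻³/5975 = 4.850×10⁻⁷ m = 0.485 μm.
Surface area A = 4πR² = 4π(2.52×10¹¹ m)² = 7.98015×10²³ m².
(b) P = σAT⁴ = 5.670×10⁻⁸×7.98015×10²³×(5975)⁴ = 5.77×10³¹ W.

λ_max ≈ 0.485 μm; P ≈ 5.77×10³¹ W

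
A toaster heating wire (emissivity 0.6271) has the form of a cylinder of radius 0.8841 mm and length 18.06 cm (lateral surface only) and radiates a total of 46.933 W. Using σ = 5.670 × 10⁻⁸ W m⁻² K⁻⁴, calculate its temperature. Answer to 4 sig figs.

T ≈ 1071 K

Lateral area A = 2πrL = 2π×8.841×10⁻⁴×0.1806 = 1.00323×10⁻³ m².
P = εσAT⁴ ⇒ T = (P/(εσA))^(1/4) = (46.933/(0.6271×5.670×10⁻⁸×1.00323×10⁻³))^(1/4) = 1071 K.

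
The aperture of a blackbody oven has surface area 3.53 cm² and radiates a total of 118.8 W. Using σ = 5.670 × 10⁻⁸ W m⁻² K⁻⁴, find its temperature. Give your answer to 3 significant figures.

Area A = 3.53 cm² = 3.53×10⁻⁴ m².
P = σAT⁴ ⇒ T = (P/(σA))^(1/4) = (118.8/(5.670×10⁻⁸×3.53×10⁻⁴))^(1/4) = 1.56×10³ K.

T ≈ 1.56×10³ K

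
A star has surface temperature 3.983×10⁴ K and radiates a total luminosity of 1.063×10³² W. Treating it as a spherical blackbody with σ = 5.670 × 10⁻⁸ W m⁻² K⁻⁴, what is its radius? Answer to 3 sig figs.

L = 4πR²σT⁴ ⇒ R = √(L/(4πσT⁴)).
σT⁴ = 1.42700×10¹¹ W/m², so R = √(1.063×10³²/(4π×1.42700×10¹¹)) = 7.70×10⁹ m.

R ≈ 7.70×10⁹ m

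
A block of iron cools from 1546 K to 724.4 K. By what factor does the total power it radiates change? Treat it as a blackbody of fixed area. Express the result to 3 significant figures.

P ∝ T⁴, so P₂/P₁ = (T₂/T₁)⁴ = (724.4/1546)⁴ = (0.468564)⁴ = 0.0482.

P₂/P₁ ≈ 0.0482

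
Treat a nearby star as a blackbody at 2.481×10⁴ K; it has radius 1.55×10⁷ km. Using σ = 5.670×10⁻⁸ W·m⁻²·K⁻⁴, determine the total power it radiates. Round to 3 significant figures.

Surface area A = 4πR² = 4π(1.55×10¹⁰ m)² = 3.01907×10²¹ m².
P = σAT⁴ = 5.670×10⁻⁸ × 3.01907×10²¹ × (2.481×10⁴)⁴ = 6.49×10³¹ W.

P ≈ 6.49×10³¹ W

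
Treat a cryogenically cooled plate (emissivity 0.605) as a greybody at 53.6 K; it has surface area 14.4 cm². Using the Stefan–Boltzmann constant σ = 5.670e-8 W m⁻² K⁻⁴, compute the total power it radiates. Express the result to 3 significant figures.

Area A = 14.4 cm² = 1.44×10⁻³ m².
P = εσAT⁴ = 0.605 × 5.670×10⁻⁸ × 1.44×10⁻³ × (53.6)⁴ = 4.08×10⁻⁴ W.

P ≈ 4.08×10⁻⁴ W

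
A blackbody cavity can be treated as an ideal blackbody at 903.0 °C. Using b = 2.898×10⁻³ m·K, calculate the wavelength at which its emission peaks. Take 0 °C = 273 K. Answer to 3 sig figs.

λ_max ≈ 2.46 μm

T = 903.0 °C + 273 = 1176.0 K.
Wien's displacement law: λ_max = b/T = (2.898×10⁻³ m·K)/(1176.0 K) = 2.464×10⁻⁶ m.
That is 2.46 μm, in the infrared range.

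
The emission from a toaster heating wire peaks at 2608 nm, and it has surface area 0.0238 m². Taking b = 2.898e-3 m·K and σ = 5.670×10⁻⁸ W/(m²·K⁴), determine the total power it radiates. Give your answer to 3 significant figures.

P ≈ 2.06×10³ W

Wien's law: T = b/λ_max = 2.898×10⁻³/2.608×10⁻⁶ = 1111.20 K.
Area A = 0.0238 m².
Then P = σAT⁴ = 5.670×10⁻⁸×0.0238×(1111.20)⁴ = 2.06×10³ W.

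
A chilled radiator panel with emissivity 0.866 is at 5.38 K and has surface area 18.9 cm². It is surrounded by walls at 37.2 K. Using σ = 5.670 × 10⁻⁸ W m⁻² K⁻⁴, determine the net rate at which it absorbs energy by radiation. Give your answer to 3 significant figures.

Net gain ≈ 1.78×10⁻⁴ W

Area A = 18.9 cm² = 1.89×10⁻³ m².
Net radiated power P_net = εσA(T⁴ − T₀⁴) = 0.866×5.670×10⁻⁸×1.89×10⁻³×(5.38⁴ − 37.2⁴).
T⁴ − T₀⁴ = 837.778 − 1.91501×10⁶ = -1.91417×10⁶ K⁴, so P_net = -1.78×10⁻⁴ W — negative, meaning a net gain of 1.78×10⁻⁴ W.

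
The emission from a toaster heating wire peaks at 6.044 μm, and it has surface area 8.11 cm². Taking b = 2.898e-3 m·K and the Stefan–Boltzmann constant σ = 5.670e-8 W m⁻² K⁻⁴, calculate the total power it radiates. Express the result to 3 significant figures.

P ≈ 2.43 W

Wien's law: T = b/λ_max = 2.898×10⁻³/6.044×10⁻⁶ = 479.484 K.
Area A = 8.11 cm² = 8.11×10⁻⁴ m².
Then P = σAT⁴ = 5.670×10⁻⁸×8.11×10⁻⁴×(479.484)⁴ = 2.43 W.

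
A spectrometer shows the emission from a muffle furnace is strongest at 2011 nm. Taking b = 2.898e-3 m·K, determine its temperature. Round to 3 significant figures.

Wien's law gives T = b/λ_max = (2.898×10⁻³ m·K)/(2.011×10⁻⁶ m) = 1.44×10³ K.

T ≈ 1.44×10³ K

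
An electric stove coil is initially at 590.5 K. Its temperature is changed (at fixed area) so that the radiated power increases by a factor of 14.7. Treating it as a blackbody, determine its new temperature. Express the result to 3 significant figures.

T₂ ≈ 1.16×10³ K

P ∝ T⁴, so T₂/T₁ = (P₂/P₁)^(1/4) = (14.7)^(1/4) = 1.95808.
T₂ = 590.5 × 1.95808 = 1.16×10³ K.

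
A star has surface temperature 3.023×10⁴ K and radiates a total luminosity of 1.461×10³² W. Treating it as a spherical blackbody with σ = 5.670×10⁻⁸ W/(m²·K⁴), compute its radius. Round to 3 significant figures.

L = 4πR²σT⁴ ⇒ R = √(L/(4πσT⁴)).
σT⁴ = 4.73517×10¹⁰ W/m², so R = √(1.461×10³²/(4π×4.73517×10¹⁰)) = 1.57×10¹⁰ m.

R ≈ 1.57×10¹⁰ m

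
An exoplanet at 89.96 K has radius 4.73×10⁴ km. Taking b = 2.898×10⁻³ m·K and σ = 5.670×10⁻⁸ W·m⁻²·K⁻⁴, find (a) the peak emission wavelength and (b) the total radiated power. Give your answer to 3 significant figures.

(a) λ_max = b/T = 2.898×10⁻³/89.96 = 3.221×10⁻⁵ m = 32.2 μm.
Surface area A = 4πR² = 4π(4.73×10⁷ m)² = 2.81146×10¹⁶ m².
(b) P = σAT⁴ = 5.670×10⁻⁸×2.81146×10¹⁶×(89.96)⁴ = 1.04×10¹⁷ W.

λ_max ≈ 32.2 μm; P ≈ 1.04×10¹⁷ W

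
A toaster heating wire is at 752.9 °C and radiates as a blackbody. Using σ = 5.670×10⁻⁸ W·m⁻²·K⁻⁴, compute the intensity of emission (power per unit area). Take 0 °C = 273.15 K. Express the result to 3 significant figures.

I ≈ 6.28×10⁴ W/m²

T = 752.9 °C + 273.15 = 1026.05 K.
Stefan–Boltzmann: I = σT⁴ = 5.670×10⁻⁸ × (1026.05)⁴ = 6.28×10⁴ W/m².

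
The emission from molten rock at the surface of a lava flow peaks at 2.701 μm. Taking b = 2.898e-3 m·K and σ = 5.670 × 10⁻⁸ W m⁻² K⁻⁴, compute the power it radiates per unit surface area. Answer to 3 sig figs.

Wien's law: T = b/λ_max = 2.898×10⁻³/2.701×10⁻⁶ = 1072.94 K.
Then I = σT⁴ = 5.670×10⁻⁸×(1072.94)⁴ = 7.51×10⁴ W/m².

I ≈ 7.51×10⁴ W/m²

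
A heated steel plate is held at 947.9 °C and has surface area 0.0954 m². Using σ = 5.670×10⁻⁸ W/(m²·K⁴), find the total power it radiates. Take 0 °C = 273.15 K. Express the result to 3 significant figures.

P ≈ 1.20×10⁴ W

T = 947.9 °C + 273.15 = 1221.05 K.
Area A = 0.0954 m².
P = σAT⁴ = 5.670×10⁻⁸ × 0.0954 × (1221.05)⁴ = 1.20×10⁴ W.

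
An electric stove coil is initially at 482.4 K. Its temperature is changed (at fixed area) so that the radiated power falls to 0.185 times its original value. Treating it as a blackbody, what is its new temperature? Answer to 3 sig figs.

T₂ ≈ 316 K

P ∝ T⁴, so T₂/T₁ = (P₂/P₁)^(1/4) = (0.185)^(1/4) = 0.655832.
T₂ = 482.4 × 0.655832 = 316 K.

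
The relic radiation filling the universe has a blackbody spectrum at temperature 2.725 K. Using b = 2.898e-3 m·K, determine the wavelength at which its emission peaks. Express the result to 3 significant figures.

Wien's displacement law: λ_max = b/T = (2.898×10⁻³ m·K)/(2.725 K) = 1.063×10⁻³ m.
That is 1.06 mm, in the microwave range.

λ_max ≈ 1.06 mm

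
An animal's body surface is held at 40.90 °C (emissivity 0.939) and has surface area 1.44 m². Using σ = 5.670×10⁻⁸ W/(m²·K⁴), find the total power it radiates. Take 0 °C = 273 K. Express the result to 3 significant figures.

P ≈ 744 W

T = 40.90 °C + 273 = 313.90 K.
Area A = 1.44 m².
P = εσAT⁴ = 0.939 × 5.670×10⁻⁸ × 1.44 × (313.90)⁴ = 744 W.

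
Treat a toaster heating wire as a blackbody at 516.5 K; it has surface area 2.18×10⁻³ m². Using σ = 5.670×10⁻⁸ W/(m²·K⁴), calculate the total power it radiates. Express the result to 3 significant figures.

P ≈ 8.80 W

Area A = 2.18×10⁻³ m².
P = σAT⁴ = 5.670×10⁻⁸ × 2.18×10⁻³ × (516.5)⁴ = 8.80 W.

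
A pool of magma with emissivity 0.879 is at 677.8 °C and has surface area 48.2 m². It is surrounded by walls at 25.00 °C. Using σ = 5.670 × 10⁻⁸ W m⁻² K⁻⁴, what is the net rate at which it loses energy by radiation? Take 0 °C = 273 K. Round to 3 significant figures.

T = 677.8 °C + 273 = 950.8 K.
Surroundings: T = 25.00 °C + 273 = 298.00 K.
Area A = 48.2 m².
Net radiated power P_net = εσA(T⁴ − T₀⁴) = 0.879×5.670×10⁻⁸×48.2×(950.8⁴ − 298.00⁴).
T⁴ − T₀⁴ = 8.17253×10¹¹ − 7.88615×10⁹ = 8.09367×10¹¹ K⁴, so P_net = 1.94×10⁶ W.

Net loss ≈ 1.94×10⁶ W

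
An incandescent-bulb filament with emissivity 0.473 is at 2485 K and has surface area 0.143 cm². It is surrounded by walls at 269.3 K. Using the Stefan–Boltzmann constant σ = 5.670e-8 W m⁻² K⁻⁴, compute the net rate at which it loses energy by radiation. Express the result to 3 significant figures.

Net loss ≈ 14.6 W

Area A = 0.143 cm² = 1.43×10⁻⁵ m².
Net radiated power P_net = εσA(T⁴ − T₀⁴) = 0.473×5.670×10⁻⁸×1.43×10⁻⁵×(2485⁴ − 269.3⁴).
T⁴ − T₀⁴ = 3.81334×10¹³ − 5.25951×10⁹ = 3.81281×10¹³ K⁴, so P_net = 14.6 W.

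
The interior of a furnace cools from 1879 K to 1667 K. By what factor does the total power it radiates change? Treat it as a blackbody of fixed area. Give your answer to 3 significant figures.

P₂/P₁ ≈ 0.619

P ∝ T⁴, so P₂/P₁ = (T₂/T₁)⁴ = (1667/1879)⁴ = (0.887174)⁴ = 0.619.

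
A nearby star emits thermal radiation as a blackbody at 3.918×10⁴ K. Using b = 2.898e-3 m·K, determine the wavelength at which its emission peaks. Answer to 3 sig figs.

Wien's displacement law: λ_max = b/T = (2.898×10⁻³ m·K)/(3.918×10⁴ K) = 7.397×10⁻⁸ m.
That is 74.0 nm, in the ultraviolet range.

λ_max ≈ 74.0 nm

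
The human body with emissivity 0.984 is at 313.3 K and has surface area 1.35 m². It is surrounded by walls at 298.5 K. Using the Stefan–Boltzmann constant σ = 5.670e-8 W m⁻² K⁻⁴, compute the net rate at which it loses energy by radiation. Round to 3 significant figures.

Net loss ≈ 128 W

Area A = 1.35 m².
Net radiated power P_net = εσA(T⁴ − T₀⁴) = 0.984×5.670×10⁻⁸×1.35×(313.3⁴ − 298.5⁴).
T⁴ − T₀⁴ = 9.63478×10⁹ − 7.93921×10⁹ = 1.69557×10⁹ K⁴, so P_net = 128 W.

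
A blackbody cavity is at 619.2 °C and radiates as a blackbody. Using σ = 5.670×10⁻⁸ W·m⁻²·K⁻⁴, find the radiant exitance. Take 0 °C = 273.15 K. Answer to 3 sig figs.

I ≈ 3.60×10⁴ W/m²

T = 619.2 °C + 273.15 = 892.35 K.
Stefan–Boltzmann: I = σT⁴ = 5.670×10⁻⁸ × (892.35)⁴ = 3.60×10⁴ W/m².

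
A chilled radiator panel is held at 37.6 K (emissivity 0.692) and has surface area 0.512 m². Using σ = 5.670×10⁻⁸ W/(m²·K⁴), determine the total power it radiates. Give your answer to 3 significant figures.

Area A = 0.512 m².
P = εσAT⁴ = 0.692 × 5.670×10⁻⁸ × 0.512 × (37.6)⁴ = 0.0402 W.

P ≈ 0.0402 W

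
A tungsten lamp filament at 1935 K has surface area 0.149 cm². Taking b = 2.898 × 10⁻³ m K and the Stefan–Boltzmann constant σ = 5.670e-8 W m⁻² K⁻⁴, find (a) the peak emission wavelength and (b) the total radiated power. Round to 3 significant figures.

λ_max ≈ 1.50 μm; P ≈ 11.8 W

(a) λ_max = b/T = 2.898×10⁻³/1935 = 1.498×10⁻⁶ m = 1.50 μm.
Area A = 0.149 cm² = 1.49×10⁻⁵ m².
(b) P = σAT⁴ = 5.670×10⁻⁸×1.49×10⁻⁵×(1935)⁴ = 11.8 W.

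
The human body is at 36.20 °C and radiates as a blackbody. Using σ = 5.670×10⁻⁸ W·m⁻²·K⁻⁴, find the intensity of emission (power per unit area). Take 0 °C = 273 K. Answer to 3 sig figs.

I ≈ 518 W/m²

T = 36.20 °C + 273 = 309.20 K.
Stefan–Boltzmann: I = σT⁴ = 5.670×10⁻⁸ × (309.20)⁴ = 518 W/m².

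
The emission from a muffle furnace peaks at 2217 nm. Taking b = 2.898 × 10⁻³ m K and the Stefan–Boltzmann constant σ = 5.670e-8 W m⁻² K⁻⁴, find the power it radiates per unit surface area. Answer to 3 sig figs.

I ≈ 1.66×10⁵ W/m²

Wien's law: T = b/λ_max = 2.898×10⁻³/2.217×10⁻⁶ = 1307.17 K.
Then I = σT⁴ = 5.670×10⁻⁸×(1307.17)⁴ = 1.66×10⁵ W/m².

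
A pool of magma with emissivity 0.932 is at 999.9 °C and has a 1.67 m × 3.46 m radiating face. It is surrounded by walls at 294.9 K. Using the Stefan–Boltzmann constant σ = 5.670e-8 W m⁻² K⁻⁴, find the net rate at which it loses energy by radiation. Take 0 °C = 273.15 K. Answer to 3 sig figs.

T = 999.9 °C + 273.15 = 1273.05 K.
Area A = 1.67 × 3.46 = 5.7782 m².
Net radiated power P_net = εσA(T⁴ − T₀⁴) = 0.932×5.670×10⁻⁸×5.7782×(1273.05⁴ − 294.9⁴).
T⁴ − T₀⁴ = 2.62653×10¹² − 7.56309×10⁹ = 2.61897×10¹² K⁴, so P_net = 8.00×10⁵ W.

Net loss ≈ 8.00×10⁵ W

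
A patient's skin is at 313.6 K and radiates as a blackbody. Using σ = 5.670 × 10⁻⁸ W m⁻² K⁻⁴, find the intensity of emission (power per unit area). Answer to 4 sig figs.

I ≈ 548.4 W/m²

Stefan–Boltzmann: I = σT⁴ = 5.670×10⁻⁸ × (313.6)⁴ = 548.4 W/m².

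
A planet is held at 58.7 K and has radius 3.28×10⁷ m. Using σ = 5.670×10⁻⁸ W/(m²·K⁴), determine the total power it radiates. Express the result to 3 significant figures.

P ≈ 9.10×10¹⁵ W

Surface area A = 4πR² = 4π(3.28×10⁷ m)² = 1.35194×10¹⁶ m².
P = σAT⁴ = 5.670×10⁻⁸ × 1.35194×10¹⁶ × (58.7)⁴ = 9.10×10¹⁵ W.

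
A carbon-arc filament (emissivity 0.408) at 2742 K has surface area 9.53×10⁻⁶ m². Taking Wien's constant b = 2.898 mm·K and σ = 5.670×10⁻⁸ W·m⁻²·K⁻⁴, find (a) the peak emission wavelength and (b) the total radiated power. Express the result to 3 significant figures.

λ_max ≈ 1.06×10³ nm; P ≈ 12.5 W

(a) λ_max = b/T = 2.898×10⁻³/2742 = 1.057×10⁻⁶ m = 1.06×10³ nm.
Area A = 9.53×10⁻⁶ m².
(b) P = εσAT⁴ = 0.408×5.670×10⁻⁸×9.53×10⁻⁶×(2742)⁴ = 12.5 W.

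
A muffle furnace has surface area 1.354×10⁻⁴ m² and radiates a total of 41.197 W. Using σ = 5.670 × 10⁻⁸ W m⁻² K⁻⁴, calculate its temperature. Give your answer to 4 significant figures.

T ≈ 1522 K

Area A = 1.354×10⁻⁴ m².
P = σAT⁴ ⇒ T = (P/(σA))^(1/4) = (41.197/(5.670×10⁻⁸×1.354×10⁻⁴))^(1/4) = 1522 K.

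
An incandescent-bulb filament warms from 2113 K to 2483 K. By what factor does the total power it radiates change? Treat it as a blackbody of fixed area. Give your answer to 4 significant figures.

P₂/P₁ ≈ 1.907

P ∝ T⁴, so P₂/P₁ = (T₂/T₁)⁴ = (2483/2113)⁴ = (1.17511)⁴ = 1.907.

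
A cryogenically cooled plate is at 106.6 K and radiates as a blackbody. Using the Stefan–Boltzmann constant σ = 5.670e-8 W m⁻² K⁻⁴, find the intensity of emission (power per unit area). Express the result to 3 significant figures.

Stefan–Boltzmann: I = σT⁴ = 5.670×10⁻⁸ × (106.6)⁴ = 7.32 W/m².

I ≈ 7.32 W/m²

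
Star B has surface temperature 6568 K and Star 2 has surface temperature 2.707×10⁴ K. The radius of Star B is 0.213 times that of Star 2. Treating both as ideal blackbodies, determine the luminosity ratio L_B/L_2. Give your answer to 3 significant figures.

L ∝ R²T⁴, so L_B/L_2 = (R_B/R_2)²(T_B/T_2)⁴ = (0.213)² × (6568/2.707×10⁴)⁴ = 0.045369 × 3.46561×10⁻³ = 1.57×10⁻⁴.

L_B/L_2 ≈ 1.57×10⁻⁴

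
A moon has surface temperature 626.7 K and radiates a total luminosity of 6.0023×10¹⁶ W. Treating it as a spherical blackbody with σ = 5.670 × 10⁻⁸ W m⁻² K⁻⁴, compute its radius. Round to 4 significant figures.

R ≈ 7.390×10⁵ m

L = 4πR²σT⁴ ⇒ R = √(L/(4πσT⁴)).
σT⁴ = 8746.25 W/m², so R = √(6.0023×10¹⁶/(4π×8746.25)) = 7.390×10⁵ m.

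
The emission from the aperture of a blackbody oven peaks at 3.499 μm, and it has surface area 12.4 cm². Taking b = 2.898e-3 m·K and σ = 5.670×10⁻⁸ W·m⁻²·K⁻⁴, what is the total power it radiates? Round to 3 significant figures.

Wien's law: T = b/λ_max = 2.898×10⁻³/3.499×10⁻⁶ = 828.237 K.
Area A = 12.4 cm² = 1.24×10⁻³ m².
Then P = σAT⁴ = 5.670×10⁻⁸×1.24×10⁻³×(828.237)⁴ = 33.1 W.

P ≈ 33.1 W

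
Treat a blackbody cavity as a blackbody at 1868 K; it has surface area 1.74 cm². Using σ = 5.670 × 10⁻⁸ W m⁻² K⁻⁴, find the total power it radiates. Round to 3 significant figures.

P ≈ 120 W

Area A = 1.74 cm² = 1.74×10⁻⁴ m².
P = σAT⁴ = 5.670×10⁻⁸ × 1.74×10⁻⁴ × (1868)⁴ = 120 W.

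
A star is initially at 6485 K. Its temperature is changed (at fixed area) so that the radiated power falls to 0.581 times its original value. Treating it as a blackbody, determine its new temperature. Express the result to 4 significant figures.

P ∝ T⁴, so T₂/T₁ = (P₂/P₁)^(1/4) = (0.581)^(1/4) = 0.873060.
T₂ = 6485 × 0.873060 = 5662 K.

T₂ ≈ 5662 K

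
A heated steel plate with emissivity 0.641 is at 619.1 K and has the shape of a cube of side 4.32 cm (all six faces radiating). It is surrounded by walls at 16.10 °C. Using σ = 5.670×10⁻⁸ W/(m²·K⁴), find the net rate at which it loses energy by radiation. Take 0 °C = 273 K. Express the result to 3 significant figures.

Surroundings: T = 16.10 °C + 273 = 289.10 K.
Area A = 6s² = 6×(0.0432 m)² = 0.0111974 m².
Net radiated power P_net = εσA(T⁴ − T₀⁴) = 0.641×5.670×10⁻⁸×0.0111974×(619.1⁴ − 289.10⁴).
T⁴ − T₀⁴ = 1.46907×10¹¹ − 6.98542×10⁹ = 1.39922×10¹¹ K⁴, so P_net = 56.9 W.

Net loss ≈ 56.9 W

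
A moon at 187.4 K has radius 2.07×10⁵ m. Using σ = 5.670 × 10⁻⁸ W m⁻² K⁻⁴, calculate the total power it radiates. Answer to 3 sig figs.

Surface area A = 4πR² = 4π(2.07×10⁵ m)² = 5.38456×10¹¹ m².
P = σAT⁴ = 5.670×10⁻⁸ × 5.38456×10¹¹ × (187.4)⁴ = 3.77×10¹³ W.

P ≈ 3.77×10¹³ W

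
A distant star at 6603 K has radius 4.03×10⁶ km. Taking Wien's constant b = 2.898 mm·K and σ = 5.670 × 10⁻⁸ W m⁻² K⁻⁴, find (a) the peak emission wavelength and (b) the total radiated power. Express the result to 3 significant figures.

(a) λ_max = b/T = 2.898×10⁻³/6603 = 4.389×10⁻⁷ m = 439 nm.
Surface area A = 4πR² = 4π(4.03×10⁹ m)² = 2.04089×10²⁰ m².
(b) P = σAT⁴ = 5.670×10⁻⁸×2.04089×10²⁰×(6603)⁴ = 2.20×10²⁸ W.

λ_max ≈ 439 nm; P ≈ 2.20×10²⁸ W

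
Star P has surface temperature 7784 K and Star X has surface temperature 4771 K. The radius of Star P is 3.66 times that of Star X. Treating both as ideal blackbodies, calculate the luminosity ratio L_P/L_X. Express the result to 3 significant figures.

L ∝ R²T⁴, so L_P/L_X = (R_P/R_X)²(T_P/T_X)⁴ = (3.66)² × (7784/4771)⁴ = 13.3956 × 7.08555 = 94.9.

L_P/L_X ≈ 94.9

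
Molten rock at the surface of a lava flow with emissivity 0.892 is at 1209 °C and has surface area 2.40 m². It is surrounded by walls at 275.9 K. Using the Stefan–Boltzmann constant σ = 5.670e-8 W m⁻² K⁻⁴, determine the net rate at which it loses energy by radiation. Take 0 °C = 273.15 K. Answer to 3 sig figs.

Net loss ≈ 5.85×10⁵ W

T = 1209 °C + 273.15 = 1482.15 K.
Area A = 2.40 m².
Net radiated power P_net = εσA(T⁴ − T₀⁴) = 0.892×5.670×10⁻⁸×2.40×(1482.15⁴ − 275.9⁴).
T⁴ − T₀⁴ = 4.82579×10¹² − 5.79438×10⁹ = 4.82000×10¹² K⁴, so P_net = 5.85×10⁵ W.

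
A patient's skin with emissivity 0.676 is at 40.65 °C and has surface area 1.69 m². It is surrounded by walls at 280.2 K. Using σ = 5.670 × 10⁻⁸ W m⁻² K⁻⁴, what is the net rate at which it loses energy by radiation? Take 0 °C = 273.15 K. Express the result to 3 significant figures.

Net loss ≈ 229 W

T = 40.65 °C + 273.15 = 313.80 K.
Area A = 1.69 m².
Net radiated power P_net = εσA(T⁴ − T₀⁴) = 0.676×5.670×10⁻⁸×1.69×(313.80⁴ − 280.2⁴).
T⁴ − T₀⁴ = 9.69643×10⁹ − 6.16414×10⁹ = 3.53229×10⁹ K⁴, so P_net = 229 W.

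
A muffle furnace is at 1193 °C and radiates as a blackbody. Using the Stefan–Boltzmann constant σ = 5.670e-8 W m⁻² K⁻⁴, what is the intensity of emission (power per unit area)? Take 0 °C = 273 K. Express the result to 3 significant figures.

T = 1193 °C + 273 = 1466 K.
Stefan–Boltzmann: I = σT⁴ = 5.670×10⁻⁸ × (1466)⁴ = 2.62×10⁵ W/m².

I ≈ 2.62×10⁵ W/m²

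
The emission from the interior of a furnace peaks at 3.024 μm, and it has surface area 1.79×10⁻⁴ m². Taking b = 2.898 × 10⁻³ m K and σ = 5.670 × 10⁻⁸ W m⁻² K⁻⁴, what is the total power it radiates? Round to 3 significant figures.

P ≈ 8.56 W

Wien's law: T = b/λ_max = 2.898×10⁻³/3.024×10⁻⁶ = 958.333 K.
Area A = 1.79×10⁻⁴ m².
Then P = σAT⁴ = 5.670×10⁻⁸×1.79×10⁻⁴×(958.333)⁴ = 8.56 W.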